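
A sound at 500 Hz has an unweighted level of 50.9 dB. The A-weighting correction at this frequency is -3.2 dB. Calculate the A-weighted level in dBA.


Given values:
  SPL = 50.9 dB
  A-weighting at 500 Hz = -3.2 dB
Formula: L_A = SPL + A_weight
L_A = 50.9 + (-3.2)
L_A = 47.7

47.7 dBA


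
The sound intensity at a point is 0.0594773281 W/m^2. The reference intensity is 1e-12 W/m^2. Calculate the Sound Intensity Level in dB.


Given values:
  I = 0.0594773281 W/m^2
  I_ref = 1e-12 W/m^2
Formula: SIL = 10 * log10(I / I_ref)
Compute ratio: I / I_ref = 59477328100
Compute log10: log10(59477328100) = 10.774351
Multiply: SIL = 10 * 10.774351 = 107.74

107.74 dB


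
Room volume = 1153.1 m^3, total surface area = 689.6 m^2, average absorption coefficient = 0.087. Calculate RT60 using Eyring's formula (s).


Given values:
  V = 1153.1 m^3, S = 689.6 m^2, alpha = 0.087
Formula: RT60 = 0.161 * V / (-S * ln(1 - alpha))
Compute ln(1 - 0.087) = ln(0.913) = -0.091019
Denominator: -689.6 * -0.091019 = 62.7667
Numerator: 0.161 * 1153.1 = 185.6491
RT60 = 185.6491 / 62.7667 = 2.958

2.958 s


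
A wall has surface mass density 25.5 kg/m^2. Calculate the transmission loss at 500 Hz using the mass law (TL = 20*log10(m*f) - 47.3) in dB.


Given values:
  m = 25.5 kg/m^2, f = 500 Hz
Formula: TL = 20 * log10(m * f) - 47.3
Compute m * f = 25.5 * 500 = 12750.0
Compute log10(12750.0) = 4.10551
Compute 20 * 4.10551 = 82.1102
TL = 82.1102 - 47.3 = 34.81

34.81 dB


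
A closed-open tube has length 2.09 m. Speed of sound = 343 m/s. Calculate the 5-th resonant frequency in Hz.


Given values:
  Tube type: closed-open, L = 2.09 m, c = 343 m/s, n = 5
Formula: f_n = (2n - 1) * c / (4 * L)
Compute 2n - 1 = 2*5 - 1 = 9
Compute 4 * L = 4 * 2.09 = 8.36
f = 9 * 343 / 8.36
f = 369.26

369.26 Hz


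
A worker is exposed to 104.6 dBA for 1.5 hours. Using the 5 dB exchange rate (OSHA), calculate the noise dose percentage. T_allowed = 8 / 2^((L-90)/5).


Given values:
  L = 104.6 dBA, T = 1.5 hours
Formula: T_allowed = 8 / 2^((L - 90) / 5)
Compute exponent: (104.6 - 90) / 5 = 2.92
Compute 2^(2.92) = 7.568461
T_allowed = 8 / 7.568461 = 1.057018 hours
Dose = (T / T_allowed) * 100
Dose = (1.5 / 1.057018) * 100 = 141.91

141.91 %


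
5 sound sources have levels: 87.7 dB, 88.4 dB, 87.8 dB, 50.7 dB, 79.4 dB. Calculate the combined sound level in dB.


Formula: L_total = 10 * log10( sum(10^(Li/10)) )
  Source 1: 10^(87.7/10) = 588843655.3556
  Source 2: 10^(88.4/10) = 691830970.9189
  Source 3: 10^(87.8/10) = 602559586.0744
  Source 4: 10^(50.7/10) = 117489.7555
  Source 5: 10^(79.4/10) = 87096358.9956
Sum of linear values = 1970448061.1
L_total = 10 * log10(1970448061.1) = 92.95

92.95 dB


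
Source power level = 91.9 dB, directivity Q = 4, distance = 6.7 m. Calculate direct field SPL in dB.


Given values:
  Lw = 91.9 dB, Q = 4, r = 6.7 m
Formula: SPL = Lw + 10 * log10(Q / (4 * pi * r^2))
Compute 4 * pi * r^2 = 4 * pi * 6.7^2 = 564.1044
Compute Q / denom = 4 / 564.1044 = 0.00709089
Compute 10 * log10(0.00709089) = -21.493
SPL = 91.9 + (-21.493) = 70.41

70.41 dB


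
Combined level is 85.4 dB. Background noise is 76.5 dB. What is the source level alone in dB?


Given values:
  L_total = 85.4 dB, L_bg = 76.5 dB
Formula: L_source = 10 * log10(10^(L_total/10) - 10^(L_bg/10))
Convert to linear:
  10^(85.4/10) = 346736850.4525
  10^(76.5/10) = 44668359.2151
Difference: 346736850.4525 - 44668359.2151 = 302068491.2374
L_source = 10 * log10(302068491.2374) = 84.8

84.8 dB


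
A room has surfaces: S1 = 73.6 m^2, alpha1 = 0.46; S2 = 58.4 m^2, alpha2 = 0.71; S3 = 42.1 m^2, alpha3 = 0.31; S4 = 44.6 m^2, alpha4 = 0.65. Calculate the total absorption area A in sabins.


Given surfaces:
  Surface 1: 73.6 * 0.46 = 33.856
  Surface 2: 58.4 * 0.71 = 41.464
  Surface 3: 42.1 * 0.31 = 13.051
  Surface 4: 44.6 * 0.65 = 28.99
Formula: A = sum(Si * alpha_i)
A = 33.856 + 41.464 + 13.051 + 28.99
A = 117.36

117.36 sabins


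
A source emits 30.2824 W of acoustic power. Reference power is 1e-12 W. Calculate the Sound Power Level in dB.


Given values:
  W = 30.2824 W
  W_ref = 1e-12 W
Formula: SWL = 10 * log10(W / W_ref)
Compute ratio: W / W_ref = 30282400000000
Compute log10: log10(30282400000000) = 13.48119
Multiply: SWL = 10 * 13.48119 = 134.81

134.81 dB


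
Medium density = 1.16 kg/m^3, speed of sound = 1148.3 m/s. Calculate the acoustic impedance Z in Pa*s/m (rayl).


Given values:
  rho = 1.16 kg/m^3
  c = 1148.3 m/s
Formula: Z = rho * c
Z = 1.16 * 1148.3
Z = 1332.03

1332.03 rayl


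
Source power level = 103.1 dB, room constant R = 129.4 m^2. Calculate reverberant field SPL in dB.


Given values:
  Lw = 103.1 dB, R = 129.4 m^2
Formula: SPL = Lw + 10 * log10(4 / R)
Compute 4 / R = 4 / 129.4 = 0.030912
Compute 10 * log10(0.030912) = -15.0987
SPL = 103.1 + (-15.0987) = 88.0

88.0 dB


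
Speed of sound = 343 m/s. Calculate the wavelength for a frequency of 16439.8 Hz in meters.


Given values:
  c = 343 m/s, f = 16439.8 Hz
Formula: lambda = c / f
lambda = 343 / 16439.8
lambda = 0.0209

0.0209 m


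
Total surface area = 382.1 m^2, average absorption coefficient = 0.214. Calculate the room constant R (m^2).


Given values:
  S = 382.1 m^2, alpha = 0.214
Formula: R = S * alpha / (1 - alpha)
Numerator: 382.1 * 0.214 = 81.7694
Denominator: 1 - 0.214 = 0.786
R = 81.7694 / 0.786 = 104.03

104.03 m^2


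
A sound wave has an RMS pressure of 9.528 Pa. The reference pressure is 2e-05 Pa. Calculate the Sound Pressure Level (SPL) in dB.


Given values:
  p = 9.528 Pa
  p_ref = 2e-05 Pa
Formula: SPL = 20 * log10(p / p_ref)
Compute ratio: p / p_ref = 9.528 / 2e-05 = 476400
Compute log10: log10(476400) = 5.677972
Multiply: SPL = 20 * 5.677972 = 113.56

113.56 dB


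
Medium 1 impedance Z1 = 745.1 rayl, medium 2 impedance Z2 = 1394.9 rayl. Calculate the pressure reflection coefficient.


Given values:
  Z1 = 745.1 rayl, Z2 = 1394.9 rayl
Formula: R = (Z2 - Z1) / (Z2 + Z1)
Numerator: Z2 - Z1 = 1394.9 - 745.1 = 649.8
Denominator: Z2 + Z1 = 1394.9 + 745.1 = 2140.0
R = 649.8 / 2140.0 = 0.3036

0.3036


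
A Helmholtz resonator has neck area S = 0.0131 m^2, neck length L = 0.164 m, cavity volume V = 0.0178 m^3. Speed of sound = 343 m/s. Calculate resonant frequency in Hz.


Given values:
  S = 0.0131 m^2, L = 0.164 m, V = 0.0178 m^3, c = 343 m/s
Formula: f = (c / (2*pi)) * sqrt(S / (V * L))
Compute V * L = 0.0178 * 0.164 = 0.0029192
Compute S / (V * L) = 0.0131 / 0.0029192 = 4.4875
Compute sqrt(4.4875) = 2.118372
Compute c / (2*pi) = 343 / 6.283185 = 54.590148
f = 54.590148 * 2.118372 = 115.64

115.64 Hz


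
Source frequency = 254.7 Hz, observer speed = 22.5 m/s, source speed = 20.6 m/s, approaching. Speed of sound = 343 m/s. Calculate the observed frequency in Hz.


Given values:
  f_s = 254.7 Hz, v_o = 22.5 m/s, v_s = 20.6 m/s
  Direction: approaching
Formula: f_o = f_s * (c + v_o) / (c - v_s)
Numerator: c + v_o = 343 + 22.5 = 365.5
Denominator: c - v_s = 343 - 20.6 = 322.4
f_o = 254.7 * 365.5 / 322.4 = 288.75

288.75 Hz


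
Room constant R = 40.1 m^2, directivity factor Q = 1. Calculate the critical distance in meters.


Given values:
  R = 40.1 m^2, Q = 1
Formula: d_c = 0.141 * sqrt(Q * R)
Compute Q * R = 1 * 40.1 = 40.1
Compute sqrt(40.1) = 6.3325
d_c = 0.141 * 6.3325 = 0.893

0.893 m


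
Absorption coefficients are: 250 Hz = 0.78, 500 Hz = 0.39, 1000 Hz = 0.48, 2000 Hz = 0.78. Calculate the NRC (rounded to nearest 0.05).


Given values:
  a_250 = 0.78, a_500 = 0.39
  a_1000 = 0.48, a_2000 = 0.78
Formula: NRC = (a250 + a500 + a1000 + a2000) / 4
Sum = 0.78 + 0.39 + 0.48 + 0.78 = 2.43
NRC = 2.43 / 4 = 0.6075
Rounded to nearest 0.05: 0.6

0.6


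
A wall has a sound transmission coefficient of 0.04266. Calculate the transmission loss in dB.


Given values:
  tau = 0.04266
Formula: TL = 10 * log10(1 / tau)
Compute 1 / tau = 1 / 0.04266 = 23.4412
Compute log10(23.4412) = 1.36998
TL = 10 * 1.36998 = 13.7

13.7 dB


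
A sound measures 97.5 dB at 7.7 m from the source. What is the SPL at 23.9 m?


Given values:
  SPL1 = 97.5 dB, r1 = 7.7 m, r2 = 23.9 m
Formula: SPL2 = SPL1 - 20 * log10(r2 / r1)
Compute ratio: r2 / r1 = 23.9 / 7.7 = 3.1039
Compute log10: log10(3.1039) = 0.491908
Compute drop: 20 * 0.491908 = 9.8382
SPL2 = 97.5 - 9.8382 = 87.66

87.66 dB


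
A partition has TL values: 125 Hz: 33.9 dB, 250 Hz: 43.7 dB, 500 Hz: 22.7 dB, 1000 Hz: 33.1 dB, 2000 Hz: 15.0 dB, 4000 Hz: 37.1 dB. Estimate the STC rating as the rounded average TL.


Given TL values at each frequency:
  125 Hz: 33.9 dB
  250 Hz: 43.7 dB
  500 Hz: 22.7 dB
  1000 Hz: 33.1 dB
  2000 Hz: 15.0 dB
  4000 Hz: 37.1 dB
Formula: STC ~ round(average of TL values)
Sum = 33.9 + 43.7 + 22.7 + 33.1 + 15.0 + 37.1 = 185.5
Average = 185.5 / 6 = 30.92
Rounded: 31

31


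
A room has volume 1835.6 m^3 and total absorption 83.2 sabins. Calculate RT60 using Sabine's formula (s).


Given values:
  V = 1835.6 m^3
  A = 83.2 sabins
Formula: RT60 = 0.161 * V / A
Numerator: 0.161 * 1835.6 = 295.5316
RT60 = 295.5316 / 83.2 = 3.552

3.552 s


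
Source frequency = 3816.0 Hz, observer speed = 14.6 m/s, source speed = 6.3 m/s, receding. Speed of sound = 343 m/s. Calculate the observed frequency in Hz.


Given values:
  f_s = 3816.0 Hz, v_o = 14.6 m/s, v_s = 6.3 m/s
  Direction: receding
Formula: f_o = f_s * (c - v_o) / (c + v_s)
Numerator: c - v_o = 343 - 14.6 = 328.4
Denominator: c + v_s = 343 + 6.3 = 349.3
f_o = 3816.0 * 328.4 / 349.3 = 3587.67

3587.67 Hz


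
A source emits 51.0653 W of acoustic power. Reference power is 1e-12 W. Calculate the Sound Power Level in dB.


Given values:
  W = 51.0653 W
  W_ref = 1e-12 W
Formula: SWL = 10 * log10(W / W_ref)
Compute ratio: W / W_ref = 51065300000000
Compute log10: log10(51065300000000) = 13.708126
Multiply: SWL = 10 * 13.708126 = 137.08

137.08 dB


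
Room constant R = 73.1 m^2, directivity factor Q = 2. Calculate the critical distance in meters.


Given values:
  R = 73.1 m^2, Q = 2
Formula: d_c = 0.141 * sqrt(Q * R)
Compute Q * R = 2 * 73.1 = 146.2
Compute sqrt(146.2) = 12.0913
d_c = 0.141 * 12.0913 = 1.705

1.705 m


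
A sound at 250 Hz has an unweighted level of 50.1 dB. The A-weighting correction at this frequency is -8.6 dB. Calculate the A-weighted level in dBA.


Given values:
  SPL = 50.1 dB
  A-weighting at 250 Hz = -8.6 dB
Formula: L_A = SPL + A_weight
L_A = 50.1 + (-8.6)
L_A = 41.5

41.5 dBA


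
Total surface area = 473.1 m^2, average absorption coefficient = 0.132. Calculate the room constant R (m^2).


Given values:
  S = 473.1 m^2, alpha = 0.132
Formula: R = S * alpha / (1 - alpha)
Numerator: 473.1 * 0.132 = 62.4492
Denominator: 1 - 0.132 = 0.868
R = 62.4492 / 0.868 = 71.95

71.95 m^2


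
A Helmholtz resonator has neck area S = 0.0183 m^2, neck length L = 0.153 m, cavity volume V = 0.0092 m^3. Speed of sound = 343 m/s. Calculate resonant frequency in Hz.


Given values:
  S = 0.0183 m^2, L = 0.153 m, V = 0.0092 m^3, c = 343 m/s
Formula: f = (c / (2*pi)) * sqrt(S / (V * L))
Compute V * L = 0.0092 * 0.153 = 0.0014076
Compute S / (V * L) = 0.0183 / 0.0014076 = 13.0009
Compute sqrt(13.0009) = 3.605676
Compute c / (2*pi) = 343 / 6.283185 = 54.590148
f = 54.590148 * 3.605676 = 196.83

196.83 Hz


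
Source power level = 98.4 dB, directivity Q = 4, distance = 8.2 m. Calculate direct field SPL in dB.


Given values:
  Lw = 98.4 dB, Q = 4, r = 8.2 m
Formula: SPL = Lw + 10 * log10(Q / (4 * pi * r^2))
Compute 4 * pi * r^2 = 4 * pi * 8.2^2 = 844.9628
Compute Q / denom = 4 / 844.9628 = 0.00473394
Compute 10 * log10(0.00473394) = -23.2478
SPL = 98.4 + (-23.2478) = 75.15

75.15 dB


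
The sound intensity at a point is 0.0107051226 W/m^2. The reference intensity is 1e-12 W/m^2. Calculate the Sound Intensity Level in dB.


Given values:
  I = 0.0107051226 W/m^2
  I_ref = 1e-12 W/m^2
Formula: SIL = 10 * log10(I / I_ref)
Compute ratio: I / I_ref = 10705122600
Compute log10: log10(10705122600) = 10.029592
Multiply: SIL = 10 * 10.029592 = 100.3

100.3 dB


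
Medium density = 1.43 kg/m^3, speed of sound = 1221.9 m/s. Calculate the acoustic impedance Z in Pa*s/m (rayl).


Given values:
  rho = 1.43 kg/m^3
  c = 1221.9 m/s
Formula: Z = rho * c
Z = 1.43 * 1221.9
Z = 1747.32

1747.32 rayl


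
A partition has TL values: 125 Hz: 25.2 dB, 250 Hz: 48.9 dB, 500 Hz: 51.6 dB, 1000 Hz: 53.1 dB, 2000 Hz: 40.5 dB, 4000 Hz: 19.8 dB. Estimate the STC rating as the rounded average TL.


Given TL values at each frequency:
  125 Hz: 25.2 dB
  250 Hz: 48.9 dB
  500 Hz: 51.6 dB
  1000 Hz: 53.1 dB
  2000 Hz: 40.5 dB
  4000 Hz: 19.8 dB
Formula: STC ~ round(average of TL values)
Sum = 25.2 + 48.9 + 51.6 + 53.1 + 40.5 + 19.8 = 239.1
Average = 239.1 / 6 = 39.85
Rounded: 40

40


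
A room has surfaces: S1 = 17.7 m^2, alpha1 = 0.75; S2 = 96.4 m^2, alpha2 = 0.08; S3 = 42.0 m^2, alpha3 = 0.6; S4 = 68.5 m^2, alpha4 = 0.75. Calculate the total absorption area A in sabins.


Given surfaces:
  Surface 1: 17.7 * 0.75 = 13.275
  Surface 2: 96.4 * 0.08 = 7.712
  Surface 3: 42.0 * 0.6 = 25.2
  Surface 4: 68.5 * 0.75 = 51.375
Formula: A = sum(Si * alpha_i)
A = 13.275 + 7.712 + 25.2 + 51.375
A = 97.56

97.56 sabins


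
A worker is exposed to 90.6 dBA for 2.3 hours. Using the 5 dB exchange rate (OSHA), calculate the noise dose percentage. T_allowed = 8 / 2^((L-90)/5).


Given values:
  L = 90.6 dBA, T = 2.3 hours
Formula: T_allowed = 8 / 2^((L - 90) / 5)
Compute exponent: (90.6 - 90) / 5 = 0.12
Compute 2^(0.12) = 1.086735
T_allowed = 8 / 1.086735 = 7.3615 hours
Dose = (T / T_allowed) * 100
Dose = (2.3 / 7.3615) * 100 = 31.24

31.24 %


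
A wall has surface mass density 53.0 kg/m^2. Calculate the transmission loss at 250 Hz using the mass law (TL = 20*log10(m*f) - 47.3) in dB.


Given values:
  m = 53.0 kg/m^2, f = 250 Hz
Formula: TL = 20 * log10(m * f) - 47.3
Compute m * f = 53.0 * 250 = 13250.0
Compute log10(13250.0) = 4.122216
Compute 20 * 4.122216 = 82.4443
TL = 82.4443 - 47.3 = 35.14

35.14 dB


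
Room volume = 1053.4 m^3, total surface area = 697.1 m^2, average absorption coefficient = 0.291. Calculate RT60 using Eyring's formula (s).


Given values:
  V = 1053.4 m^3, S = 697.1 m^2, alpha = 0.291
Formula: RT60 = 0.161 * V / (-S * ln(1 - alpha))
Compute ln(1 - 0.291) = ln(0.709) = -0.3439
Denominator: -697.1 * -0.3439 = 239.7327
Numerator: 0.161 * 1053.4 = 169.5974
RT60 = 169.5974 / 239.7327 = 0.707

0.707 s


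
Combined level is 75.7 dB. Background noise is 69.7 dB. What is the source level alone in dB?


Given values:
  L_total = 75.7 dB, L_bg = 69.7 dB
Formula: L_source = 10 * log10(10^(L_total/10) - 10^(L_bg/10))
Convert to linear:
  10^(75.7/10) = 37153522.9097
  10^(69.7/10) = 9332543.008
Difference: 37153522.9097 - 9332543.008 = 27820979.9017
L_source = 10 * log10(27820979.9017) = 74.44

74.44 dB


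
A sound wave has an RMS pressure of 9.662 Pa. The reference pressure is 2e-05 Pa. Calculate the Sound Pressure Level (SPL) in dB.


Given values:
  p = 9.662 Pa
  p_ref = 2e-05 Pa
Formula: SPL = 20 * log10(p / p_ref)
Compute ratio: p / p_ref = 9.662 / 2e-05 = 483100
Compute log10: log10(483100) = 5.684037
Multiply: SPL = 20 * 5.684037 = 113.68

113.68 dB


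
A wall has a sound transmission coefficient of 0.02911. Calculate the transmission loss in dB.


Given values:
  tau = 0.02911
Formula: TL = 10 * log10(1 / tau)
Compute 1 / tau = 1 / 0.02911 = 34.3525
Compute log10(34.3525) = 1.535958
TL = 10 * 1.535958 = 15.36

15.36 dB


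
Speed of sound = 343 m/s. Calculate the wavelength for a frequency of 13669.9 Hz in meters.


Given values:
  c = 343 m/s, f = 13669.9 Hz
Formula: lambda = c / f
lambda = 343 / 13669.9
lambda = 0.0251

0.0251 m


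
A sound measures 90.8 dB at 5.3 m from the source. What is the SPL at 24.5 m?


Given values:
  SPL1 = 90.8 dB, r1 = 5.3 m, r2 = 24.5 m
Formula: SPL2 = SPL1 - 20 * log10(r2 / r1)
Compute ratio: r2 / r1 = 24.5 / 5.3 = 4.6226
Compute log10: log10(4.6226) = 0.664886
Compute drop: 20 * 0.664886 = 13.2977
SPL2 = 90.8 - 13.2977 = 77.5

77.5 dB


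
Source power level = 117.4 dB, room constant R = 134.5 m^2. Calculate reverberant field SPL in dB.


Given values:
  Lw = 117.4 dB, R = 134.5 m^2
Formula: SPL = Lw + 10 * log10(4 / R)
Compute 4 / R = 4 / 134.5 = 0.02974
Compute 10 * log10(0.02974) = -15.2666
SPL = 117.4 + (-15.2666) = 102.13

102.13 dB


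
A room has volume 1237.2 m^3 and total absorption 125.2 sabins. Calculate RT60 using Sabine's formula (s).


Given values:
  V = 1237.2 m^3
  A = 125.2 sabins
Formula: RT60 = 0.161 * V / A
Numerator: 0.161 * 1237.2 = 199.1892
RT60 = 199.1892 / 125.2 = 1.591

1.591 s


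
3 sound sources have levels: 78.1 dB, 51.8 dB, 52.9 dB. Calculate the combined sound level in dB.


Formula: L_total = 10 * log10( sum(10^(Li/10)) )
  Source 1: 10^(78.1/10) = 64565422.9035
  Source 2: 10^(51.8/10) = 151356.1248
  Source 3: 10^(52.9/10) = 194984.46
Sum of linear values = 64911763.4883
L_total = 10 * log10(64911763.4883) = 78.12

78.12 dB


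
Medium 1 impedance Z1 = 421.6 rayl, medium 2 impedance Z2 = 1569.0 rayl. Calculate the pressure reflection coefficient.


Given values:
  Z1 = 421.6 rayl, Z2 = 1569.0 rayl
Formula: R = (Z2 - Z1) / (Z2 + Z1)
Numerator: Z2 - Z1 = 1569.0 - 421.6 = 1147.4
Denominator: Z2 + Z1 = 1569.0 + 421.6 = 1990.6
R = 1147.4 / 1990.6 = 0.5764

0.5764


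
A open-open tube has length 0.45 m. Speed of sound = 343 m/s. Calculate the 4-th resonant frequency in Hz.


Given values:
  Tube type: open-open, L = 0.45 m, c = 343 m/s, n = 4
Formula: f_n = n * c / (2 * L)
Compute 2 * L = 2 * 0.45 = 0.9
f = 4 * 343 / 0.9
f = 1524.44

1524.44 Hz


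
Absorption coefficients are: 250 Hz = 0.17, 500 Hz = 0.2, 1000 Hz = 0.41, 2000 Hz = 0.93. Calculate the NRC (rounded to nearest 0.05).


Given values:
  a_250 = 0.17, a_500 = 0.2
  a_1000 = 0.41, a_2000 = 0.93
Formula: NRC = (a250 + a500 + a1000 + a2000) / 4
Sum = 0.17 + 0.2 + 0.41 + 0.93 = 1.71
NRC = 1.71 / 4 = 0.4275
Rounded to nearest 0.05: 0.45

0.45


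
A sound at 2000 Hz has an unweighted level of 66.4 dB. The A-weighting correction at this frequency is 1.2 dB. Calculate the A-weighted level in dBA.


Given values:
  SPL = 66.4 dB
  A-weighting at 2000 Hz = 1.2 dB
Formula: L_A = SPL + A_weight
L_A = 66.4 + (1.2)
L_A = 67.6

67.6 dBA


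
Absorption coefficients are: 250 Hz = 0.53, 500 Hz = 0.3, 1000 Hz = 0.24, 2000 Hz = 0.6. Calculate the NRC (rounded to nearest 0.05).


Given values:
  a_250 = 0.53, a_500 = 0.3
  a_1000 = 0.24, a_2000 = 0.6
Formula: NRC = (a250 + a500 + a1000 + a2000) / 4
Sum = 0.53 + 0.3 + 0.24 + 0.6 = 1.67
NRC = 1.67 / 4 = 0.4175
Rounded to nearest 0.05: 0.4

0.4


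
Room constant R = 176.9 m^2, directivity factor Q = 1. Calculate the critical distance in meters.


Given values:
  R = 176.9 m^2, Q = 1
Formula: d_c = 0.141 * sqrt(Q * R)
Compute Q * R = 1 * 176.9 = 176.9
Compute sqrt(176.9) = 13.3004
d_c = 0.141 * 13.3004 = 1.875

1.875 m


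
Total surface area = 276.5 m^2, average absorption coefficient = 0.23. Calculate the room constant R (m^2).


Given values:
  S = 276.5 m^2, alpha = 0.23
Formula: R = S * alpha / (1 - alpha)
Numerator: 276.5 * 0.23 = 63.595
Denominator: 1 - 0.23 = 0.77
R = 63.595 / 0.77 = 82.59

82.59 m^2


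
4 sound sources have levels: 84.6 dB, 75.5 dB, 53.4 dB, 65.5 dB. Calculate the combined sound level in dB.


Formula: L_total = 10 * log10( sum(10^(Li/10)) )
  Source 1: 10^(84.6/10) = 288403150.3127
  Source 2: 10^(75.5/10) = 35481338.9234
  Source 3: 10^(53.4/10) = 218776.1624
  Source 4: 10^(65.5/10) = 3548133.8923
Sum of linear values = 327651399.2908
L_total = 10 * log10(327651399.2908) = 85.15

85.15 dB


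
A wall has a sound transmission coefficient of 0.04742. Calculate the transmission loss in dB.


Given values:
  tau = 0.04742
Formula: TL = 10 * log10(1 / tau)
Compute 1 / tau = 1 / 0.04742 = 21.0881
Compute log10(21.0881) = 1.324037
TL = 10 * 1.324037 = 13.24

13.24 dB


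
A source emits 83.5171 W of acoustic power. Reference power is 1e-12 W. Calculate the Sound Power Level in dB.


Given values:
  W = 83.5171 W
  W_ref = 1e-12 W
Formula: SWL = 10 * log10(W / W_ref)
Compute ratio: W / W_ref = 83517100000000
Compute log10: log10(83517100000000) = 13.921775
Multiply: SWL = 10 * 13.921775 = 139.22

139.22 dB


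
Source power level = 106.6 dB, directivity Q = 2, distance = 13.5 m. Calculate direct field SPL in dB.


Given values:
  Lw = 106.6 dB, Q = 2, r = 13.5 m
Formula: SPL = Lw + 10 * log10(Q / (4 * pi * r^2))
Compute 4 * pi * r^2 = 4 * pi * 13.5^2 = 2290.221
Compute Q / denom = 2 / 2290.221 = 0.00087328
Compute 10 * log10(0.00087328) = -30.5885
SPL = 106.6 + (-30.5885) = 76.01

76.01 dB


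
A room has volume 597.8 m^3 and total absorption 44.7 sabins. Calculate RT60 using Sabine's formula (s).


Given values:
  V = 597.8 m^3
  A = 44.7 sabins
Formula: RT60 = 0.161 * V / A
Numerator: 0.161 * 597.8 = 96.2458
RT60 = 96.2458 / 44.7 = 2.153

2.153 s


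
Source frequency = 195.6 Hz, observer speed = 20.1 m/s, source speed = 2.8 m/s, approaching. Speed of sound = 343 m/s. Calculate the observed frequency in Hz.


Given values:
  f_s = 195.6 Hz, v_o = 20.1 m/s, v_s = 2.8 m/s
  Direction: approaching
Formula: f_o = f_s * (c + v_o) / (c - v_s)
Numerator: c + v_o = 343 + 20.1 = 363.1
Denominator: c - v_s = 343 - 2.8 = 340.2
f_o = 195.6 * 363.1 / 340.2 = 208.77

208.77 Hz


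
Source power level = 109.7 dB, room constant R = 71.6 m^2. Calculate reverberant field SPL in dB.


Given values:
  Lw = 109.7 dB, R = 71.6 m^2
Formula: SPL = Lw + 10 * log10(4 / R)
Compute 4 / R = 4 / 71.6 = 0.055866
Compute 10 * log10(0.055866) = -12.5285
SPL = 109.7 + (-12.5285) = 97.17

97.17 dB


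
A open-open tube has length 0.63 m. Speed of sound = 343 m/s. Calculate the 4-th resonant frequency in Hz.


Given values:
  Tube type: open-open, L = 0.63 m, c = 343 m/s, n = 4
Formula: f_n = n * c / (2 * L)
Compute 2 * L = 2 * 0.63 = 1.26
f = 4 * 343 / 1.26
f = 1088.89

1088.89 Hz


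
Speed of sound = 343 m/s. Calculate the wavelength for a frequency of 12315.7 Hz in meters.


Given values:
  c = 343 m/s, f = 12315.7 Hz
Formula: lambda = c / f
lambda = 343 / 12315.7
lambda = 0.0279

0.0279 m


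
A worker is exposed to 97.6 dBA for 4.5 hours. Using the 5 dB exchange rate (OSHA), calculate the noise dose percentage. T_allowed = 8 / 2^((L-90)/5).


Given values:
  L = 97.6 dBA, T = 4.5 hours
Formula: T_allowed = 8 / 2^((L - 90) / 5)
Compute exponent: (97.6 - 90) / 5 = 1.52
Compute 2^(1.52) = 2.86791
T_allowed = 8 / 2.86791 = 2.789488 hours
Dose = (T / T_allowed) * 100
Dose = (4.5 / 2.789488) * 100 = 161.32

161.32 %


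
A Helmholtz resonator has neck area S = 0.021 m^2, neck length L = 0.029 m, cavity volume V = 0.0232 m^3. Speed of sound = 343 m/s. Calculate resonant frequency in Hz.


Given values:
  S = 0.021 m^2, L = 0.029 m, V = 0.0232 m^3, c = 343 m/s
Formula: f = (c / (2*pi)) * sqrt(S / (V * L))
Compute V * L = 0.0232 * 0.029 = 0.0006728
Compute S / (V * L) = 0.021 / 0.0006728 = 31.2128
Compute sqrt(31.2128) = 5.586842
Compute c / (2*pi) = 343 / 6.283185 = 54.590148
f = 54.590148 * 5.586842 = 304.99

304.99 Hz


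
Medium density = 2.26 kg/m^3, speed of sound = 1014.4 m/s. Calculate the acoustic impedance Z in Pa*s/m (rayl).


Given values:
  rho = 2.26 kg/m^3
  c = 1014.4 m/s
Formula: Z = rho * c
Z = 2.26 * 1014.4
Z = 2292.54

2292.54 rayl


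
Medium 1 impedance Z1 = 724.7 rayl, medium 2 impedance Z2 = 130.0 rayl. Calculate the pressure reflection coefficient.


Given values:
  Z1 = 724.7 rayl, Z2 = 130.0 rayl
Formula: R = (Z2 - Z1) / (Z2 + Z1)
Numerator: Z2 - Z1 = 130.0 - 724.7 = -594.7
Denominator: Z2 + Z1 = 130.0 + 724.7 = 854.7
R = -594.7 / 854.7 = -0.6958

-0.6958


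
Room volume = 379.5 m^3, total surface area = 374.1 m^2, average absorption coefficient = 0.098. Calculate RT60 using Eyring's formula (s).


Given values:
  V = 379.5 m^3, S = 374.1 m^2, alpha = 0.098
Formula: RT60 = 0.161 * V / (-S * ln(1 - alpha))
Compute ln(1 - 0.098) = ln(0.902) = -0.103141
Denominator: -374.1 * -0.103141 = 38.585
Numerator: 0.161 * 379.5 = 61.0995
RT60 = 61.0995 / 38.585 = 1.584

1.584 s


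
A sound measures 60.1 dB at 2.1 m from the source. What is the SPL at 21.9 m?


Given values:
  SPL1 = 60.1 dB, r1 = 2.1 m, r2 = 21.9 m
Formula: SPL2 = SPL1 - 20 * log10(r2 / r1)
Compute ratio: r2 / r1 = 21.9 / 2.1 = 10.4286
Compute log10: log10(10.4286) = 1.018226
Compute drop: 20 * 1.018226 = 20.3645
SPL2 = 60.1 - 20.3645 = 39.74

39.74 dB


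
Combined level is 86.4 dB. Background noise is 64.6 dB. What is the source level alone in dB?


Given values:
  L_total = 86.4 dB, L_bg = 64.6 dB
Formula: L_source = 10 * log10(10^(L_total/10) - 10^(L_bg/10))
Convert to linear:
  10^(86.4/10) = 436515832.2402
  10^(64.6/10) = 2884031.5031
Difference: 436515832.2402 - 2884031.5031 = 433631800.7371
L_source = 10 * log10(433631800.7371) = 86.37

86.37 dB


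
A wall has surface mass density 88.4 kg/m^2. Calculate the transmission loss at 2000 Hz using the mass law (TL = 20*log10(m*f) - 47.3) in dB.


Given values:
  m = 88.4 kg/m^2, f = 2000 Hz
Formula: TL = 20 * log10(m * f) - 47.3
Compute m * f = 88.4 * 2000 = 176800.0
Compute log10(176800.0) = 5.247482
Compute 20 * 5.247482 = 104.9496
TL = 104.9496 - 47.3 = 57.65

57.65 dB


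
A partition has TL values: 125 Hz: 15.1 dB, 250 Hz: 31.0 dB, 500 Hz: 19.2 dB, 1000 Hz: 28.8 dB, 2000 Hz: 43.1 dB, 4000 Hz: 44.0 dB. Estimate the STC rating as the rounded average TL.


Given TL values at each frequency:
  125 Hz: 15.1 dB
  250 Hz: 31.0 dB
  500 Hz: 19.2 dB
  1000 Hz: 28.8 dB
  2000 Hz: 43.1 dB
  4000 Hz: 44.0 dB
Formula: STC ~ round(average of TL values)
Sum = 15.1 + 31.0 + 19.2 + 28.8 + 43.1 + 44.0 = 181.2
Average = 181.2 / 6 = 30.2
Rounded: 30

30


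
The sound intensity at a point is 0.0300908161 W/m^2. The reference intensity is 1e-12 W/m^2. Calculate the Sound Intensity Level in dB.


Given values:
  I = 0.0300908161 W/m^2
  I_ref = 1e-12 W/m^2
Formula: SIL = 10 * log10(I / I_ref)
Compute ratio: I / I_ref = 30090816100
Compute log10: log10(30090816100) = 10.478434
Multiply: SIL = 10 * 10.478434 = 104.78

104.78 dB


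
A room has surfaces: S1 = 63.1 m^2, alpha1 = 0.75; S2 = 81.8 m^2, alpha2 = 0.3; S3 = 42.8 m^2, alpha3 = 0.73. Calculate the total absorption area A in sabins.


Given surfaces:
  Surface 1: 63.1 * 0.75 = 47.325
  Surface 2: 81.8 * 0.3 = 24.54
  Surface 3: 42.8 * 0.73 = 31.244
Formula: A = sum(Si * alpha_i)
A = 47.325 + 24.54 + 31.244
A = 103.11

103.11 sabins


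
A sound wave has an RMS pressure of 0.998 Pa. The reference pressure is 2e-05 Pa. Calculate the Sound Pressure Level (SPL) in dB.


Given values:
  p = 0.998 Pa
  p_ref = 2e-05 Pa
Formula: SPL = 20 * log10(p / p_ref)
Compute ratio: p / p_ref = 0.998 / 2e-05 = 49900
Compute log10: log10(49900) = 4.698101
Multiply: SPL = 20 * 4.698101 = 93.96

93.96 dB


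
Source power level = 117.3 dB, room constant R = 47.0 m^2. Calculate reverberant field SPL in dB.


Given values:
  Lw = 117.3 dB, R = 47.0 m^2
Formula: SPL = Lw + 10 * log10(4 / R)
Compute 4 / R = 4 / 47.0 = 0.085106
Compute 10 * log10(0.085106) = -10.7004
SPL = 117.3 + (-10.7004) = 106.6

106.6 dB


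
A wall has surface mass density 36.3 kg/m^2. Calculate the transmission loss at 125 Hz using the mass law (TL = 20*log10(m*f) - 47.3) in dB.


Given values:
  m = 36.3 kg/m^2, f = 125 Hz
Formula: TL = 20 * log10(m * f) - 47.3
Compute m * f = 36.3 * 125 = 4537.5
Compute log10(4537.5) = 3.656817
Compute 20 * 3.656817 = 73.1363
TL = 73.1363 - 47.3 = 25.84

25.84 dB


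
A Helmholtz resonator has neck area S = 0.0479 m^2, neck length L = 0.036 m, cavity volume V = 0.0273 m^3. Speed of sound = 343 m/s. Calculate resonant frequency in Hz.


Given values:
  S = 0.0479 m^2, L = 0.036 m, V = 0.0273 m^3, c = 343 m/s
Formula: f = (c / (2*pi)) * sqrt(S / (V * L))
Compute V * L = 0.0273 * 0.036 = 0.0009828
Compute S / (V * L) = 0.0479 / 0.0009828 = 48.7383
Compute sqrt(48.7383) = 6.981282
Compute c / (2*pi) = 343 / 6.283185 = 54.590148
f = 54.590148 * 6.981282 = 381.11

381.11 Hz


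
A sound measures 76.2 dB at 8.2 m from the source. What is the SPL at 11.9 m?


Given values:
  SPL1 = 76.2 dB, r1 = 8.2 m, r2 = 11.9 m
Formula: SPL2 = SPL1 - 20 * log10(r2 / r1)
Compute ratio: r2 / r1 = 11.9 / 8.2 = 1.4512
Compute log10: log10(1.4512) = 0.161727
Compute drop: 20 * 0.161727 = 3.2345
SPL2 = 76.2 - 3.2345 = 72.97

72.97 dB


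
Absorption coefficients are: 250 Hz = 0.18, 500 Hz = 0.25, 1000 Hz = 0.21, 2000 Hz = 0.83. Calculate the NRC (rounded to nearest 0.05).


Given values:
  a_250 = 0.18, a_500 = 0.25
  a_1000 = 0.21, a_2000 = 0.83
Formula: NRC = (a250 + a500 + a1000 + a2000) / 4
Sum = 0.18 + 0.25 + 0.21 + 0.83 = 1.47
NRC = 1.47 / 4 = 0.3675
Rounded to nearest 0.05: 0.35

0.35


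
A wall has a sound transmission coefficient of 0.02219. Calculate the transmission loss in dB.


Given values:
  tau = 0.02219
Formula: TL = 10 * log10(1 / tau)
Compute 1 / tau = 1 / 0.02219 = 45.0653
Compute log10(45.0653) = 1.653842
TL = 10 * 1.653842 = 16.54

16.54 dB


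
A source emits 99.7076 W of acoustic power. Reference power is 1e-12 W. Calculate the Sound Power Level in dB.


Given values:
  W = 99.7076 W
  W_ref = 1e-12 W
Formula: SWL = 10 * log10(W / W_ref)
Compute ratio: W / W_ref = 99707600000000
Compute log10: log10(99707600000000) = 13.998728
Multiply: SWL = 10 * 13.998728 = 139.99

139.99 dB


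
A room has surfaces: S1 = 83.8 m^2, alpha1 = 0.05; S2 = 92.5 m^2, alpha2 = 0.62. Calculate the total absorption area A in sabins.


Given surfaces:
  Surface 1: 83.8 * 0.05 = 4.19
  Surface 2: 92.5 * 0.62 = 57.35
Formula: A = sum(Si * alpha_i)
A = 4.19 + 57.35
A = 61.54

61.54 sabins


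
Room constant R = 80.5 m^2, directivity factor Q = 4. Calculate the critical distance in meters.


Given values:
  R = 80.5 m^2, Q = 4
Formula: d_c = 0.141 * sqrt(Q * R)
Compute Q * R = 4 * 80.5 = 322.0
Compute sqrt(322.0) = 17.9444
d_c = 0.141 * 17.9444 = 2.53

2.53 m


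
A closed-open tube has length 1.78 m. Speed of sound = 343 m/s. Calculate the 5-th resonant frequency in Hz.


Given values:
  Tube type: closed-open, L = 1.78 m, c = 343 m/s, n = 5
Formula: f_n = (2n - 1) * c / (4 * L)
Compute 2n - 1 = 2*5 - 1 = 9
Compute 4 * L = 4 * 1.78 = 7.12
f = 9 * 343 / 7.12
f = 433.57

433.57 Hz


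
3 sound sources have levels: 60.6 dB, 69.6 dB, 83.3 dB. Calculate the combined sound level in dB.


Formula: L_total = 10 * log10( sum(10^(Li/10)) )
  Source 1: 10^(60.6/10) = 1148153.6215
  Source 2: 10^(69.6/10) = 9120108.3936
  Source 3: 10^(83.3/10) = 213796208.9502
Sum of linear values = 224064470.9653
L_total = 10 * log10(224064470.9653) = 83.5

83.5 dB


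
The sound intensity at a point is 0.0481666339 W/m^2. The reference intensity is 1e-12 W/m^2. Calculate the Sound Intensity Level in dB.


Given values:
  I = 0.0481666339 W/m^2
  I_ref = 1e-12 W/m^2
Formula: SIL = 10 * log10(I / I_ref)
Compute ratio: I / I_ref = 48166633900
Compute log10: log10(48166633900) = 10.682746
Multiply: SIL = 10 * 10.682746 = 106.83

106.83 dB


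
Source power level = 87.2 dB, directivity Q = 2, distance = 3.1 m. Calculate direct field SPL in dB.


Given values:
  Lw = 87.2 dB, Q = 2, r = 3.1 m
Formula: SPL = Lw + 10 * log10(Q / (4 * pi * r^2))
Compute 4 * pi * r^2 = 4 * pi * 3.1^2 = 120.7628
Compute Q / denom = 2 / 120.7628 = 0.01656139
Compute 10 * log10(0.01656139) = -17.809
SPL = 87.2 + (-17.809) = 69.39

69.39 dB


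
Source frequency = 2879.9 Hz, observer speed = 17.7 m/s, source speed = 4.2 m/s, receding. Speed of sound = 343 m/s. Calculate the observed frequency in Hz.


Given values:
  f_s = 2879.9 Hz, v_o = 17.7 m/s, v_s = 4.2 m/s
  Direction: receding
Formula: f_o = f_s * (c - v_o) / (c + v_s)
Numerator: c - v_o = 343 - 17.7 = 325.3
Denominator: c + v_s = 343 + 4.2 = 347.2
f_o = 2879.9 * 325.3 / 347.2 = 2698.25

2698.25 Hz


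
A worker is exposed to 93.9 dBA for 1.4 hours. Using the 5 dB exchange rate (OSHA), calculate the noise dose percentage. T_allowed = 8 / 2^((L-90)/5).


Given values:
  L = 93.9 dBA, T = 1.4 hours
Formula: T_allowed = 8 / 2^((L - 90) / 5)
Compute exponent: (93.9 - 90) / 5 = 0.78
Compute 2^(0.78) = 1.717131
T_allowed = 8 / 1.717131 = 4.658934 hours
Dose = (T / T_allowed) * 100
Dose = (1.4 / 4.658934) * 100 = 30.05

30.05 %


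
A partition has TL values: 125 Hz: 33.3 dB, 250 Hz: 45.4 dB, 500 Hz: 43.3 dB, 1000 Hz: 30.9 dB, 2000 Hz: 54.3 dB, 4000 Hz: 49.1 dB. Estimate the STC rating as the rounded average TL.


Given TL values at each frequency:
  125 Hz: 33.3 dB
  250 Hz: 45.4 dB
  500 Hz: 43.3 dB
  1000 Hz: 30.9 dB
  2000 Hz: 54.3 dB
  4000 Hz: 49.1 dB
Formula: STC ~ round(average of TL values)
Sum = 33.3 + 45.4 + 43.3 + 30.9 + 54.3 + 49.1 = 256.3
Average = 256.3 / 6 = 42.72
Rounded: 43

43


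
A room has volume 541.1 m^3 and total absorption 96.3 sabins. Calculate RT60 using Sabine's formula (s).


Given values:
  V = 541.1 m^3
  A = 96.3 sabins
Formula: RT60 = 0.161 * V / A
Numerator: 0.161 * 541.1 = 87.1171
RT60 = 87.1171 / 96.3 = 0.905

0.905 s


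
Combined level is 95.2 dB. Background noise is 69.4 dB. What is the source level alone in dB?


Given values:
  L_total = 95.2 dB, L_bg = 69.4 dB
Formula: L_source = 10 * log10(10^(L_total/10) - 10^(L_bg/10))
Convert to linear:
  10^(95.2/10) = 3311311214.8259
  10^(69.4/10) = 8709635.8996
Difference: 3311311214.8259 - 8709635.8996 = 3302601578.9263
L_source = 10 * log10(3302601578.9263) = 95.19

95.19 dB


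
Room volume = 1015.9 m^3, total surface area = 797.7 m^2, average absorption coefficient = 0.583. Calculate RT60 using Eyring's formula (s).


Given values:
  V = 1015.9 m^3, S = 797.7 m^2, alpha = 0.583
Formula: RT60 = 0.161 * V / (-S * ln(1 - alpha))
Compute ln(1 - 0.583) = ln(0.417) = -0.874669
Denominator: -797.7 * -0.874669 = 697.7235
Numerator: 0.161 * 1015.9 = 163.5599
RT60 = 163.5599 / 697.7235 = 0.234

0.234 s


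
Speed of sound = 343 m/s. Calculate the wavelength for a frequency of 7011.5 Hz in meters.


Given values:
  c = 343 m/s, f = 7011.5 Hz
Formula: lambda = c / f
lambda = 343 / 7011.5
lambda = 0.0489

0.0489 m


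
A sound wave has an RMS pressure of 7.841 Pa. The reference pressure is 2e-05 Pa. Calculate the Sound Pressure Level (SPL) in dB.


Given values:
  p = 7.841 Pa
  p_ref = 2e-05 Pa
Formula: SPL = 20 * log10(p / p_ref)
Compute ratio: p / p_ref = 7.841 / 2e-05 = 392050
Compute log10: log10(392050) = 5.593341
Multiply: SPL = 20 * 5.593341 = 111.87

111.87 dB


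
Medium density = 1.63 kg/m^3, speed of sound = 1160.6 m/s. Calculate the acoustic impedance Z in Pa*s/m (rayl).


Given values:
  rho = 1.63 kg/m^3
  c = 1160.6 m/s
Formula: Z = rho * c
Z = 1.63 * 1160.6
Z = 1891.78

1891.78 rayl


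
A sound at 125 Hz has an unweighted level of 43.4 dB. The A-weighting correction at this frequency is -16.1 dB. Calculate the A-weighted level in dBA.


Given values:
  SPL = 43.4 dB
  A-weighting at 125 Hz = -16.1 dB
Formula: L_A = SPL + A_weight
L_A = 43.4 + (-16.1)
L_A = 27.3

27.3 dBA


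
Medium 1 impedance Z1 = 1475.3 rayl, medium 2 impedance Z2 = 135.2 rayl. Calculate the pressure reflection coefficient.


Given values:
  Z1 = 1475.3 rayl, Z2 = 135.2 rayl
Formula: R = (Z2 - Z1) / (Z2 + Z1)
Numerator: Z2 - Z1 = 135.2 - 1475.3 = -1340.1
Denominator: Z2 + Z1 = 135.2 + 1475.3 = 1610.5
R = -1340.1 / 1610.5 = -0.8321

-0.8321


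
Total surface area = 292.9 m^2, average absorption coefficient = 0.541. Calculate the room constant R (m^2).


Given values:
  S = 292.9 m^2, alpha = 0.541
Formula: R = S * alpha / (1 - alpha)
Numerator: 292.9 * 0.541 = 158.4589
Denominator: 1 - 0.541 = 0.459
R = 158.4589 / 0.459 = 345.23

345.23 m^2


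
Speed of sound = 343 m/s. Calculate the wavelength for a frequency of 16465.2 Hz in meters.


Given values:
  c = 343 m/s, f = 16465.2 Hz
Formula: lambda = c / f
lambda = 343 / 16465.2
lambda = 0.0208

0.0208 m


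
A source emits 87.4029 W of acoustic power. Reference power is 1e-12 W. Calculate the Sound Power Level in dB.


Given values:
  W = 87.4029 W
  W_ref = 1e-12 W
Formula: SWL = 10 * log10(W / W_ref)
Compute ratio: W / W_ref = 87402900000000
Compute log10: log10(87402900000000) = 13.941526
Multiply: SWL = 10 * 13.941526 = 139.42

139.42 dB


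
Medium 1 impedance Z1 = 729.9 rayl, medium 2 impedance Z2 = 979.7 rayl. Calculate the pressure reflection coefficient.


Given values:
  Z1 = 729.9 rayl, Z2 = 979.7 rayl
Formula: R = (Z2 - Z1) / (Z2 + Z1)
Numerator: Z2 - Z1 = 979.7 - 729.9 = 249.8
Denominator: Z2 + Z1 = 979.7 + 729.9 = 1709.6
R = 249.8 / 1709.6 = 0.1461

0.1461


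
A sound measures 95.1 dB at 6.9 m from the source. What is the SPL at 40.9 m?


Given values:
  SPL1 = 95.1 dB, r1 = 6.9 m, r2 = 40.9 m
Formula: SPL2 = SPL1 - 20 * log10(r2 / r1)
Compute ratio: r2 / r1 = 40.9 / 6.9 = 5.9275
Compute log10: log10(5.9275) = 0.772872
Compute drop: 20 * 0.772872 = 15.4574
SPL2 = 95.1 - 15.4574 = 79.64

79.64 dB


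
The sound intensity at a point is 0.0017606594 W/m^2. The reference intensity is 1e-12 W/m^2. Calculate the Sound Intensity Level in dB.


Given values:
  I = 0.0017606594 W/m^2
  I_ref = 1e-12 W/m^2
Formula: SIL = 10 * log10(I / I_ref)
Compute ratio: I / I_ref = 1760659400
Compute log10: log10(1760659400) = 9.245675
Multiply: SIL = 10 * 9.245675 = 92.46

92.46 dB


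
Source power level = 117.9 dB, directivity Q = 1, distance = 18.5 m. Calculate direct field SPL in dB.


Given values:
  Lw = 117.9 dB, Q = 1, r = 18.5 m
Formula: SPL = Lw + 10 * log10(Q / (4 * pi * r^2))
Compute 4 * pi * r^2 = 4 * pi * 18.5^2 = 4300.8403
Compute Q / denom = 1 / 4300.8403 = 0.00023251
Compute 10 * log10(0.00023251) = -36.3356
SPL = 117.9 + (-36.3356) = 81.56

81.56 dB


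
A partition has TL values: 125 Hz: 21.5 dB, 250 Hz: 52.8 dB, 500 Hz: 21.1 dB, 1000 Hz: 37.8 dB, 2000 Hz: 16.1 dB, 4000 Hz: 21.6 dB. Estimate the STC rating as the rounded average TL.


Given TL values at each frequency:
  125 Hz: 21.5 dB
  250 Hz: 52.8 dB
  500 Hz: 21.1 dB
  1000 Hz: 37.8 dB
  2000 Hz: 16.1 dB
  4000 Hz: 21.6 dB
Formula: STC ~ round(average of TL values)
Sum = 21.5 + 52.8 + 21.1 + 37.8 + 16.1 + 21.6 = 170.9
Average = 170.9 / 6 = 28.48
Rounded: 28

28


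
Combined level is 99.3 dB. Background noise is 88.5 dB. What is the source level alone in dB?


Given values:
  L_total = 99.3 dB, L_bg = 88.5 dB
Formula: L_source = 10 * log10(10^(L_total/10) - 10^(L_bg/10))
Convert to linear:
  10^(99.3/10) = 8511380382.0238
  10^(88.5/10) = 707945784.3841
Difference: 8511380382.0238 - 707945784.3841 = 7803434597.6397
L_source = 10 * log10(7803434597.6397) = 98.92

98.92 dB


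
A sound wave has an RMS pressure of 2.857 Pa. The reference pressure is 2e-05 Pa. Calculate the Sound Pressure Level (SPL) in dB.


Given values:
  p = 2.857 Pa
  p_ref = 2e-05 Pa
Formula: SPL = 20 * log10(p / p_ref)
Compute ratio: p / p_ref = 2.857 / 2e-05 = 142850
Compute log10: log10(142850) = 5.15488
Multiply: SPL = 20 * 5.15488 = 103.1

103.1 dB


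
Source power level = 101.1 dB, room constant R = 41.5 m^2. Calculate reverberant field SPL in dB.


Given values:
  Lw = 101.1 dB, R = 41.5 m^2
Formula: SPL = Lw + 10 * log10(4 / R)
Compute 4 / R = 4 / 41.5 = 0.096386
Compute 10 * log10(0.096386) = -10.1599
SPL = 101.1 + (-10.1599) = 90.94

90.94 dB


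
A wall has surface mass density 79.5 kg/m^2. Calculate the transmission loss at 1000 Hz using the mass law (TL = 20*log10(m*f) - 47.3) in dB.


Given values:
  m = 79.5 kg/m^2, f = 1000 Hz
Formula: TL = 20 * log10(m * f) - 47.3
Compute m * f = 79.5 * 1000 = 79500.0
Compute log10(79500.0) = 4.900367
Compute 20 * 4.900367 = 98.0073
TL = 98.0073 - 47.3 = 50.71

50.71 dB


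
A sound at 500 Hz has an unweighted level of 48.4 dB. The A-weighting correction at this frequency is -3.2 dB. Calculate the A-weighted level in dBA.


Given values:
  SPL = 48.4 dB
  A-weighting at 500 Hz = -3.2 dB
Formula: L_A = SPL + A_weight
L_A = 48.4 + (-3.2)
L_A = 45.2

45.2 dBA
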